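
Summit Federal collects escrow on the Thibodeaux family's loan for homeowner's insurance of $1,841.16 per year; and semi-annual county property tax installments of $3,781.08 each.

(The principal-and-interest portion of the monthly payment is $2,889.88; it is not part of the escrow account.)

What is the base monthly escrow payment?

$783.61

Homeowner's insurance: $1,841.16 per year
County property tax: $3,781.08 × 2 = $7,562.16 per year
Annual escrow total = $9,403.32
Per month = $9,403.32 / 12 = $783.61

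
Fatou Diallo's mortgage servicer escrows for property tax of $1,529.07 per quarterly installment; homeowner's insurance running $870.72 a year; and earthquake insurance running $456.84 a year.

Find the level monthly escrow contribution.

Property tax — $1,529.07 × 4 = $6,116.28 annually
Homeowner's insurance — $870.72 annually
Earthquake insurance — $456.84 annually
Total per year = $6,116.28 + $870.72 + $456.84 = $7,443.84
Base monthly escrow = $7,443.84 / 12 = $620.32

$620.32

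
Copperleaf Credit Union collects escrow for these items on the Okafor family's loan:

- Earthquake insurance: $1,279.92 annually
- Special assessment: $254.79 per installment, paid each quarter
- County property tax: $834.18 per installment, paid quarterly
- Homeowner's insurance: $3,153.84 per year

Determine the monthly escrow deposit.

Earthquake insurance — $1,279.92 per year
Special assessment — $254.79 × 4 = $1,019.16 per year
County property tax — $834.18 × 4 = $3,336.72 per year
Homeowner's insurance — $3,153.84 per year
Yearly total = $8,789.64
Per month = $8,789.64 ÷ 12 = $732.47

$732.47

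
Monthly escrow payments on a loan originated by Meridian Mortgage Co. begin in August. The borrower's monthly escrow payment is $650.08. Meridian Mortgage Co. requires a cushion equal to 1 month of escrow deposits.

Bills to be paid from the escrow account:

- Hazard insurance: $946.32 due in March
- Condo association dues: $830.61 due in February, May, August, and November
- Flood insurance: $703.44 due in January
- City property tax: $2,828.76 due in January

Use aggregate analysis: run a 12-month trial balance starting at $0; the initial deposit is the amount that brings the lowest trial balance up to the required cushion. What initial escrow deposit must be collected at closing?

$2,419.79

Cushion = 1 × $650.08 = $650.08
Trial balance (start $0, +$650.08 each month, − disbursements):
  Aug: +$650.08 − $830.61 → -$180.53
  Sep: +$650.08 → $469.55
  Oct: +$650.08 → $1,119.63
  Nov: +$650.08 − $830.61 → $939.10
  Dec: +$650.08 → $1,589.18
  Jan: +$650.08 − $3,532.20 → -$1,292.94
  Feb: +$650.08 − $830.61 → -$1,473.47
  Mar: +$650.08 − $946.32 → -$1,769.71
  Apr: +$650.08 → -$1,119.63
  May: +$650.08 − $830.61 → -$1,300.16
  Jun: +$650.08 → -$650.08
  Jul: +$650.08 → $0.00
Lowest trial balance = -$1,769.71 (Mar)
Initial deposit = cushion − low point = $650.08 − (-$1,769.71) = $2,419.79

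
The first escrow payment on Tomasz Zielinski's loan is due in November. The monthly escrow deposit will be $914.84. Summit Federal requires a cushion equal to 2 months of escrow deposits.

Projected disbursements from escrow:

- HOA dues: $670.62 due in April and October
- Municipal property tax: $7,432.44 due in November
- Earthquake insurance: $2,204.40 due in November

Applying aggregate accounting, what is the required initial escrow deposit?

$10,551.68

Cushion = 2 × $914.84 = $1,829.68
Trial balance (start $0, +$914.84 each month, − disbursements):
  Nov: +$914.84 − $9,636.84 → -$8,722.00
  Dec: +$914.84 → -$7,807.16
  Jan: +$914.84 → -$6,892.32
  Feb: +$914.84 → -$5,977.48
  Mar: +$914.84 → -$5,062.64
  Apr: +$914.84 − $670.62 → -$4,818.42
  May: +$914.84 → -$3,903.58
  Jun: +$914.84 → -$2,988.74
  Jul: +$914.84 → -$2,073.90
  Aug: +$914.84 → -$1,159.06
  Sep: +$914.84 → -$244.22
  Oct: +$914.84 − $670.62 → $0.00
Lowest trial balance = -$8,722.00 (Nov)
Initial deposit = cushion − low point = $1,829.68 − (-$8,722.00) = $10,551.68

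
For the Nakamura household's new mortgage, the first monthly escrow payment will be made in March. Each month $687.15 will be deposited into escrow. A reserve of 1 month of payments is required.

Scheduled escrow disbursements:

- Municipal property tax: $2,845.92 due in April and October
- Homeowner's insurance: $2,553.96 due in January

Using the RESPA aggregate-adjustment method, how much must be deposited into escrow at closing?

$2,158.77

Cushion = 1 × $687.15 = $687.15
Trial balance (start $0, +$687.15 each month, − disbursements):
  Mar: +$687.15 → $687.15
  Apr: +$687.15 − $2,845.92 → -$1,471.62
  May: +$687.15 → -$784.47
  Jun: +$687.15 → -$97.32
  Jul: +$687.15 → $589.83
  Aug: +$687.15 → $1,276.98
  Sep: +$687.15 → $1,964.13
  Oct: +$687.15 − $2,845.92 → -$194.64
  Nov: +$687.15 → $492.51
  Dec: +$687.15 → $1,179.66
  Jan: +$687.15 − $2,553.96 → -$687.15
  Feb: +$687.15 → $0.00
Lowest trial balance = -$1,471.62 (Apr)
Initial deposit = cushion − low point = $687.15 − (-$1,471.62) = $2,158.77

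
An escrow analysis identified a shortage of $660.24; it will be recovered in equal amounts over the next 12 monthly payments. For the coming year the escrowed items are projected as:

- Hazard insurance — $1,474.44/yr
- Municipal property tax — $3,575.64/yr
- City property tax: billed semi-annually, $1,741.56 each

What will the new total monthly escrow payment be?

Hazard insurance: $1,474.44
Municipal property tax: $3,575.64
City property tax: $1,741.56 × 2 = $3,483.12
Total annual escrow = $1,474.44 + $3,575.64 + $3,483.12 = $8,533.20
Base monthly escrow = $8,533.20 / 12 = $711.10
Shortage spread = $660.24 ÷ 12 = $55.02/mo
New monthly escrow = $711.10 + $55.02 = $766.12

$766.12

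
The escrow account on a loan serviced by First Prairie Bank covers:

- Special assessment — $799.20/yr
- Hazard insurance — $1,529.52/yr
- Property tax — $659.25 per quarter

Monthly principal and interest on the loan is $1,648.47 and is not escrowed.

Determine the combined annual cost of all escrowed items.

Special assessment — $799.20 per year
Hazard insurance — $1,529.52 per year
Property tax — $659.25 × 4 = $2,637.00 per year
Combined annual = $799.20 + $1,529.52 + $2,637.00 = $4,965.72

$4,965.72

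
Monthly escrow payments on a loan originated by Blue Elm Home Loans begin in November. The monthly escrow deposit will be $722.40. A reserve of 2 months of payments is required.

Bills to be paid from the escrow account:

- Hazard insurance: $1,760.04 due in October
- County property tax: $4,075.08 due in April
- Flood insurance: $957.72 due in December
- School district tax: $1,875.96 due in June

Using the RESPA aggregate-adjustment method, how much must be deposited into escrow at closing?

$2,574.36

Cushion = 2 × $722.40 = $1,444.80
Trial balance (start $0, +$722.40 each month, − disbursements):
  Nov: +$722.40 → $722.40
  Dec: +$722.40 − $957.72 → $487.08
  Jan: +$722.40 → $1,209.48
  Feb: +$722.40 → $1,931.88
  Mar: +$722.40 → $2,654.28
  Apr: +$722.40 − $4,075.08 → -$698.40
  May: +$722.40 → $24.00
  Jun: +$722.40 − $1,875.96 → -$1,129.56
  Jul: +$722.40 → -$407.16
  Aug: +$722.40 → $315.24
  Sep: +$722.40 → $1,037.64
  Oct: +$722.40 − $1,760.04 → $0.00
Lowest trial balance = -$1,129.56 (Jun)
Initial deposit = cushion − low point = $1,444.80 − (-$1,129.56) = $2,574.36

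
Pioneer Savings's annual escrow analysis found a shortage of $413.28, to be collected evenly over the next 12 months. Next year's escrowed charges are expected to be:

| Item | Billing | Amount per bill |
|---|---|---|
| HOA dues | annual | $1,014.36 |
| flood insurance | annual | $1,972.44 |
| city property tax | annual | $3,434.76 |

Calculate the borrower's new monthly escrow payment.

HOA dues — $1,014.36
Flood insurance — $1,972.44
City property tax — $3,434.76
Total per year = $1,014.36 + $1,972.44 + $3,434.76 = $6,421.56
Monthly = $6,421.56 ÷ 12 = $535.13
Shortage per month = $413.28 / 12 = $34.44
New monthly escrow = $535.13 + $34.44 = $569.57

$569.57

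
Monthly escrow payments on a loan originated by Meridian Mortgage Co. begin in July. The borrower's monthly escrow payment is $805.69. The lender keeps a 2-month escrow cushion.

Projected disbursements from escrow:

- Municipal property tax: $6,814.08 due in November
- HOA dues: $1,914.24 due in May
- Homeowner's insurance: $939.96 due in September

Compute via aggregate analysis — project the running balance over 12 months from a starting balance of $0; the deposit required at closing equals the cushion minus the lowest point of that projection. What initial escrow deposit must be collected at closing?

Cushion = 2 × $805.69 = $1,611.38
Trial balance (start $0, +$805.69 each month, − disbursements):
  Jul: +$805.69 → $805.69
  Aug: +$805.69 → $1,611.38
  Sep: +$805.69 − $939.96 → $1,477.11
  Oct: +$805.69 → $2,282.80
  Nov: +$805.69 − $6,814.08 → -$3,725.59
  Dec: +$805.69 → -$2,919.90
  Jan: +$805.69 → -$2,114.21
  Feb: +$805.69 → -$1,308.52
  Mar: +$805.69 → -$502.83
  Apr: +$805.69 → $302.86
  May: +$805.69 − $1,914.24 → -$805.69
  Jun: +$805.69 → $0.00
Lowest trial balance = -$3,725.59 (Nov)
Initial deposit = cushion − low point = $1,611.38 − (-$3,725.59) = $5,336.97

$5,336.97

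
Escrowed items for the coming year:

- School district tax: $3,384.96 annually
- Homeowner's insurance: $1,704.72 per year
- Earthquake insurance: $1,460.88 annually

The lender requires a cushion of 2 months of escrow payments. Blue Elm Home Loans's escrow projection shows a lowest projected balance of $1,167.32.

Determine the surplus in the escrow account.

$75.56

School district tax = $3,384.96 annually
Homeowner's insurance = $1,704.72 annually
Earthquake insurance = $1,460.88 annually
Total per year = $6,550.56
Base monthly escrow = $6,550.56 / 12 = $545.88
Required cushion = 2 × $545.88 = $1,091.76
Surplus = $1,167.32 − $1,091.76 = $75.56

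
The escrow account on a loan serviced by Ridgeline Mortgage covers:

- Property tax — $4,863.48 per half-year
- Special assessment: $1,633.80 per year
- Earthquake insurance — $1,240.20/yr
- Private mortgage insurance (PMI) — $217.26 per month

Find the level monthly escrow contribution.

Property tax — $4,863.48 × 2 = $9,726.96 annually
Special assessment — $1,633.80 annually
Earthquake insurance — $1,240.20 annually
Private mortgage insurance (PMI) — $217.26 × 12 = $2,607.12 annually
Total annual escrow = $9,726.96 + $1,633.80 + $1,240.20 + $2,607.12 = $15,208.08
Monthly = $15,208.08 ÷ 12 = $1,267.34

$1,267.34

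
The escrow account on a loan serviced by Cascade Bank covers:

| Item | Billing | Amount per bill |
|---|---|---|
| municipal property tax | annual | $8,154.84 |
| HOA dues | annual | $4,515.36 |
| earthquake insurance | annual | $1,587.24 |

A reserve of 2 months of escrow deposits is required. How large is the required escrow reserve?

Municipal property tax = $8,154.84/yr
HOA dues = $4,515.36/yr
Earthquake insurance = $1,587.24/yr
Annual escrow total = $14,257.44
Monthly escrow = $14,257.44 ÷ 12 = $1,188.12
Reserve = 2 × $1,188.12 = $2,376.24

$2,376.24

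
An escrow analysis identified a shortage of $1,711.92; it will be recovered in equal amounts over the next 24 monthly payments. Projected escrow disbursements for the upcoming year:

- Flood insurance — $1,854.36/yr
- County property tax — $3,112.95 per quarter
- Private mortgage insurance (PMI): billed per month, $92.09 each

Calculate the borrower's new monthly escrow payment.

$1,355.60

Flood insurance: $1,854.36 per year
County property tax: $3,112.95 × 4 = $12,451.80 per year
Private mortgage insurance (PMI): $92.09 × 12 = $1,105.08 per year
Total per year = $15,411.24
Monthly = $15,411.24 ÷ 12 = $1,284.27
Monthly shortage recovery: $1,711.92 ÷ 24 = $71.33
New monthly escrow = $1,284.27 + $71.33 = $1,355.60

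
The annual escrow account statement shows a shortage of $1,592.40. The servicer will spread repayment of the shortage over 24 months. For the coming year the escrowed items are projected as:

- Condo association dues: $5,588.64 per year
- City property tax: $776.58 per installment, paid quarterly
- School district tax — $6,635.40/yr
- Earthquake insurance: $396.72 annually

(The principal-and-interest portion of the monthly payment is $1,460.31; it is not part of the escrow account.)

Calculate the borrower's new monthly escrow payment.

$1,376.94

Condo association dues — $5,588.64 annually
City property tax — $776.58 × 4 = $3,106.32 annually
School district tax — $6,635.40 annually
Earthquake insurance — $396.72 annually
Combined annual = $5,588.64 + $3,106.32 + $6,635.40 + $396.72 = $15,727.08
Per month = $15,727.08 ÷ 12 = $1,310.59
Shortage spread = $1,592.40 / 24 = $66.35/mo
New monthly escrow = $1,310.59 + $66.35 = $1,376.94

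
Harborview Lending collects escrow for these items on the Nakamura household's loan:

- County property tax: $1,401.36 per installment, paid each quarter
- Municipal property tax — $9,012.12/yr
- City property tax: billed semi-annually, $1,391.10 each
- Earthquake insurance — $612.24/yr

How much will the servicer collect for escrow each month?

$1,501.00

County property tax: $1,401.36 × 4 = $5,605.44/yr
Municipal property tax: $9,012.12/yr
City property tax: $1,391.10 × 2 = $2,782.20/yr
Earthquake insurance: $612.24/yr
Yearly total = $5,605.44 + $9,012.12 + $2,782.20 + $612.24 = $18,012.00
Monthly escrow = $18,012.00 ÷ 12 = $1,501.00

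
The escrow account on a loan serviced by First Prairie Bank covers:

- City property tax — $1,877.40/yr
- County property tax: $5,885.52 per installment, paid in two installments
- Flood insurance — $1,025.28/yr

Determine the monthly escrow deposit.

$1,222.81

City property tax — $1,877.40 per year
County property tax — $5,885.52 × 2 = $11,771.04 per year
Flood insurance — $1,025.28 per year
Total per year = $14,673.72
Monthly escrow = $14,673.72 ÷ 12 = $1,222.81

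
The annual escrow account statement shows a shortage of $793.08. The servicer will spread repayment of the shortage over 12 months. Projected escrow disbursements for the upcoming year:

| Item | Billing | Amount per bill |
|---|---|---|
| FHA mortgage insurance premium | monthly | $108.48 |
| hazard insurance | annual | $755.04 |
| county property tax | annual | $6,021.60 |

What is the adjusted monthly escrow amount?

$739.29

FHA mortgage insurance premium — $108.48 × 12 = $1,301.76
Hazard insurance — $755.04
County property tax — $6,021.60
Total annual escrow = $1,301.76 + $755.04 + $6,021.60 = $8,078.40
Base monthly escrow = $8,078.40 / 12 = $673.20
Shortage per month = $793.08 / 12 = $66.09
Adjusted monthly = $673.20 + $66.09 = $739.29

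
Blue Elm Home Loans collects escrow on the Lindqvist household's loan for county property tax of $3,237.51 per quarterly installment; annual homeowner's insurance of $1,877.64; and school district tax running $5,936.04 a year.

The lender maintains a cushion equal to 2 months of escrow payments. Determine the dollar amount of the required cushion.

$3,460.62

County property tax — $3,237.51 × 4 = $12,950.04/yr
Homeowner's insurance — $1,877.64/yr
School district tax — $5,936.04/yr
Total annual escrow = $12,950.04 + $1,877.64 + $5,936.04 = $20,763.72
Per month = $20,763.72 / 12 = $1,730.31
Required cushion = 2 × $1,730.31 = $3,460.62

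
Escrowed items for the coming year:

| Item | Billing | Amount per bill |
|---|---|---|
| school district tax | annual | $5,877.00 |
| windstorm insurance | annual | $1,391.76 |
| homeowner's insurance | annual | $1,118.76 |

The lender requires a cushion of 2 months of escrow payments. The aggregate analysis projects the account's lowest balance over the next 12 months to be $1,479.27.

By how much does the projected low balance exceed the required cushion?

$81.35

School district tax: $5,877.00 per year
Windstorm insurance: $1,391.76 per year
Homeowner's insurance: $1,118.76 per year
Total annual escrow = $5,877.00 + $1,391.76 + $1,118.76 = $8,387.52
Monthly escrow = $8,387.52 ÷ 12 = $698.96
Cushion = 2 × $698.96 = $1,397.92
Excess over cushion: $1,479.27 − $1,397.92 = $81.35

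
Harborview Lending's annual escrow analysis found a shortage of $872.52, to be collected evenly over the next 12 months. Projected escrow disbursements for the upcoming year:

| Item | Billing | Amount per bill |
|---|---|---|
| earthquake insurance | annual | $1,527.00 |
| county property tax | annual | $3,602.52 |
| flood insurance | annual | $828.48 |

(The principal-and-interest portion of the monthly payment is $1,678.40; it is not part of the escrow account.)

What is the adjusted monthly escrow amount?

Earthquake insurance = $1,527.00
County property tax = $3,602.52
Flood insurance = $828.48
Combined annual = $5,958.00
Per month = $5,958.00 / 12 = $496.50
Shortage spread = $872.52 ÷ 12 = $72.71/mo
Adjusted monthly = $496.50 + $72.71 = $569.21

$569.21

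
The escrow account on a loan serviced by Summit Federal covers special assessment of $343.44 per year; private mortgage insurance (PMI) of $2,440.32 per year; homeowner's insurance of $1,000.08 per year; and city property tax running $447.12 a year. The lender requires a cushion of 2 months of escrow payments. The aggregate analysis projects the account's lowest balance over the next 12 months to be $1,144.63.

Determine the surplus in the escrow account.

$439.47

Special assessment — $343.44
Private mortgage insurance (PMI) — $2,440.32
Homeowner's insurance — $1,000.08
City property tax — $447.12
Total per year = $4,230.96
Per month = $4,230.96 ÷ 12 = $352.58
Required cushion = 2 × $352.58 = $705.16
Excess over cushion: $1,144.63 − $705.16 = $439.47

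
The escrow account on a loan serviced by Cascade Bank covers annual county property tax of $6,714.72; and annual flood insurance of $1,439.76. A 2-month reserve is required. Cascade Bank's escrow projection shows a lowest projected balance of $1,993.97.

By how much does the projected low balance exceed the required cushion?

$634.89

County property tax: $6,714.72
Flood insurance: $1,439.76
Total per year = $6,714.72 + $1,439.76 = $8,154.48
Monthly escrow = $8,154.48 / 12 = $679.54
Required cushion = 2 × $679.54 = $1,359.08
Surplus = $1,993.97 − $1,359.08 = $634.89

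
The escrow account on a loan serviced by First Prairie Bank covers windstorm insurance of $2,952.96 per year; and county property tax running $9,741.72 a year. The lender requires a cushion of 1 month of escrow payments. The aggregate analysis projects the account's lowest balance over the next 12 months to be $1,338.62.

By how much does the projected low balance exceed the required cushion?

$280.73

Windstorm insurance: $2,952.96 annually
County property tax: $9,741.72 annually
Combined annual = $2,952.96 + $9,741.72 = $12,694.68
Monthly escrow = $12,694.68 ÷ 12 = $1,057.89
Required reserve = 1 × $1,057.89 = $1,057.89
Surplus = $1,338.62 − $1,057.89 = $280.73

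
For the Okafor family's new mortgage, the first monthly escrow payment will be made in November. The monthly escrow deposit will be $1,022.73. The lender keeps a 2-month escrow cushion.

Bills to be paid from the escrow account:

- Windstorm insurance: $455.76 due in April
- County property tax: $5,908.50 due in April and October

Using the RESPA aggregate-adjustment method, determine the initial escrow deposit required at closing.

$2,273.34

Cushion = 2 × $1,022.73 = $2,045.46
Trial balance (start $0, +$1,022.73 each month, − disbursements):
  Nov: +$1,022.73 → $1,022.73
  Dec: +$1,022.73 → $2,045.46
  Jan: +$1,022.73 → $3,068.19
  Feb: +$1,022.73 → $4,090.92
  Mar: +$1,022.73 → $5,113.65
  Apr: +$1,022.73 − $6,364.26 → -$227.88
  May: +$1,022.73 → $794.85
  Jun: +$1,022.73 → $1,817.58
  Jul: +$1,022.73 → $2,840.31
  Aug: +$1,022.73 → $3,863.04
  Sep: +$1,022.73 → $4,885.77
  Oct: +$1,022.73 − $5,908.50 → $0.00
Lowest trial balance = -$227.88 (Apr)
Initial deposit = cushion − low point = $2,045.46 − (-$227.88) = $2,273.34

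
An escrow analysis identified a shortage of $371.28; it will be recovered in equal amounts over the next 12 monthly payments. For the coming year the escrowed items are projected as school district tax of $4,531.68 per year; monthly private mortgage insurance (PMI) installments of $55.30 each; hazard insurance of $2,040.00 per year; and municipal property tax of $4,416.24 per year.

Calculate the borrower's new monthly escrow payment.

School district tax: $4,531.68 per year
Private mortgage insurance (PMI): $55.30 × 12 = $663.60 per year
Hazard insurance: $2,040.00 per year
Municipal property tax: $4,416.24 per year
Annual escrow total = $4,531.68 + $663.60 + $2,040.00 + $4,416.24 = $11,651.52
Monthly escrow = $11,651.52 / 12 = $970.96
Shortage per month = $371.28 / 12 = $30.94
Adjusted monthly = $970.96 + $30.94 = $1,001.90

$1,001.90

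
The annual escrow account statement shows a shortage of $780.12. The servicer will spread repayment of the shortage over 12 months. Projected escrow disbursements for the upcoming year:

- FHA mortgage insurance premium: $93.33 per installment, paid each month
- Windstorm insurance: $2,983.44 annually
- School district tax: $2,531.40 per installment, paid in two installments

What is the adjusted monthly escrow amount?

FHA mortgage insurance premium — $93.33 × 12 = $1,119.96/yr
Windstorm insurance — $2,983.44/yr
School district tax — $2,531.40 × 2 = $5,062.80/yr
Annual escrow total = $9,166.20
Per month = $9,166.20 ÷ 12 = $763.85
Shortage spread = $780.12 / 12 = $65.01/mo
Adjusted monthly = $763.85 + $65.01 = $828.86

$828.86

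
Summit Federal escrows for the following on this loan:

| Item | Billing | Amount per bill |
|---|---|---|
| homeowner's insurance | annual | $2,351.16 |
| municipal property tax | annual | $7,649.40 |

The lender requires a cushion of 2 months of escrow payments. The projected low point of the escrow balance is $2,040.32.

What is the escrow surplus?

$373.56

Homeowner's insurance: $2,351.16 per year
Municipal property tax: $7,649.40 per year
Total per year = $2,351.16 + $7,649.40 = $10,000.56
Per month = $10,000.56 / 12 = $833.38
Cushion = 2 × $833.38 = $1,666.76
Excess over cushion: $2,040.32 − $1,666.76 = $373.56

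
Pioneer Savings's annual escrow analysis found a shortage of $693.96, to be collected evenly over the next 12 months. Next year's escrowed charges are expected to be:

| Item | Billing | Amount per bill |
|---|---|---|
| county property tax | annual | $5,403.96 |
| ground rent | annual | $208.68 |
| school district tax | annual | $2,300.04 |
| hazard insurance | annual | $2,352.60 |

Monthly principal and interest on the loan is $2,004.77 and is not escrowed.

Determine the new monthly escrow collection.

$913.27

County property tax = $5,403.96/yr
Ground rent = $208.68/yr
School district tax = $2,300.04/yr
Hazard insurance = $2,352.60/yr
Total annual escrow = $5,403.96 + $208.68 + $2,300.04 + $2,352.60 = $10,265.28
Monthly = $10,265.28 / 12 = $855.44
Shortage per month = $693.96 ÷ 12 = $57.83
New monthly escrow = $855.44 + $57.83 = $913.27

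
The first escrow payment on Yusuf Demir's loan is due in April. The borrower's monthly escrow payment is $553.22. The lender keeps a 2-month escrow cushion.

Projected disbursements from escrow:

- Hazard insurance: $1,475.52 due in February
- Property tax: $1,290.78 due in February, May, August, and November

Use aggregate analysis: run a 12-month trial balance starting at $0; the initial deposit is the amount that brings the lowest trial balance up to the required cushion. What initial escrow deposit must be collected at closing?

Cushion = 2 × $553.22 = $1,106.44
Trial balance (start $0, +$553.22 each month, − disbursements):
  Apr: +$553.22 → $553.22
  May: +$553.22 − $1,290.78 → -$184.34
  Jun: +$553.22 → $368.88
  Jul: +$553.22 → $922.10
  Aug: +$553.22 − $1,290.78 → $184.54
  Sep: +$553.22 → $737.76
  Oct: +$553.22 → $1,290.98
  Nov: +$553.22 − $1,290.78 → $553.42
  Dec: +$553.22 → $1,106.64
  Jan: +$553.22 → $1,659.86
  Feb: +$553.22 − $2,766.30 → -$553.22
  Mar: +$553.22 → $0.00
Lowest trial balance = -$553.22 (Feb)
Initial deposit = cushion − low point = $1,106.44 − (-$553.22) = $1,659.66

$1,659.66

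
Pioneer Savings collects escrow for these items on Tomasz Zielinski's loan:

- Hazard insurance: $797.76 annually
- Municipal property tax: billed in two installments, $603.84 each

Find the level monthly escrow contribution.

$167.12

Hazard insurance = $797.76 annually
Municipal property tax = $603.84 × 2 = $1,207.68 annually
Total per year = $797.76 + $1,207.68 = $2,005.44
Per month = $2,005.44 ÷ 12 = $167.12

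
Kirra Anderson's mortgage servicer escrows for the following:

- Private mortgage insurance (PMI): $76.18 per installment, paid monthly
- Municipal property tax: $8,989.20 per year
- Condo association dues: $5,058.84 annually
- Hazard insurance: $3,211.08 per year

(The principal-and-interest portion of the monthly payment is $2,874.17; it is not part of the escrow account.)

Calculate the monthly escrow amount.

Private mortgage insurance (PMI) — $76.18 × 12 = $914.16 annually
Municipal property tax — $8,989.20 annually
Condo association dues — $5,058.84 annually
Hazard insurance — $3,211.08 annually
Annual escrow total = $914.16 + $8,989.20 + $5,058.84 + $3,211.08 = $18,173.28
Per month = $18,173.28 / 12 = $1,514.44

$1,514.44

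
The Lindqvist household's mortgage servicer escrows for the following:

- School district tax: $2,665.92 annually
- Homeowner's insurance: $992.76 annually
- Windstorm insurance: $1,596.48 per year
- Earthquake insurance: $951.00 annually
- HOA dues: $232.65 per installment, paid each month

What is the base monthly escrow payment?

$749.83

School district tax — $2,665.92 annually
Homeowner's insurance — $992.76 annually
Windstorm insurance — $1,596.48 annually
Earthquake insurance — $951.00 annually
HOA dues — $232.65 × 12 = $2,791.80 annually
Combined annual = $2,665.92 + $992.76 + $1,596.48 + $951.00 + $2,791.80 = $8,997.96
Monthly = $8,997.96 / 12 = $749.83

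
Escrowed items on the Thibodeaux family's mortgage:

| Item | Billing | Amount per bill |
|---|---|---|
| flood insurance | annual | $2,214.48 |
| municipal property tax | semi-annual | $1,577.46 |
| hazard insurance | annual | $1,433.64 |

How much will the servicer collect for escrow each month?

Flood insurance — $2,214.48 per year
Municipal property tax — $1,577.46 × 2 = $3,154.92 per year
Hazard insurance — $1,433.64 per year
Combined annual = $2,214.48 + $3,154.92 + $1,433.64 = $6,803.04
Monthly = $6,803.04 ÷ 12 = $566.92

$566.92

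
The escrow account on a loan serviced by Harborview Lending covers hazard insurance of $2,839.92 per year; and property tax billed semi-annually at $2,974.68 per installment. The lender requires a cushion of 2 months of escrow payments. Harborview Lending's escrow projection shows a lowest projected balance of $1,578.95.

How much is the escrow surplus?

Hazard insurance: $2,839.92 per year
Property tax: $2,974.68 × 2 = $5,949.36 per year
Total per year = $2,839.92 + $5,949.36 = $8,789.28
Base monthly escrow = $8,789.28 ÷ 12 = $732.44
Cushion = 2 × $732.44 = $1,464.88
Excess over cushion: $1,578.95 − $1,464.88 = $114.07

$114.07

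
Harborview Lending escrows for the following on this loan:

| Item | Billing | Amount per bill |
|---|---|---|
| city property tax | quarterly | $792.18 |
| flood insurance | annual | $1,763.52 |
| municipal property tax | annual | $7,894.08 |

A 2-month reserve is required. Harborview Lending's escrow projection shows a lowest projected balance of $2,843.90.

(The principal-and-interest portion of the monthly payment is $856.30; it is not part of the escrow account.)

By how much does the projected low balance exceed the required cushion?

$706.18

City property tax: $792.18 × 4 = $3,168.72 annually
Flood insurance: $1,763.52 annually
Municipal property tax: $7,894.08 annually
Total annual escrow = $3,168.72 + $1,763.52 + $7,894.08 = $12,826.32
Per month = $12,826.32 / 12 = $1,068.86
Cushion = 2 × $1,068.86 = $2,137.72
Excess over cushion: $2,843.90 − $2,137.72 = $706.18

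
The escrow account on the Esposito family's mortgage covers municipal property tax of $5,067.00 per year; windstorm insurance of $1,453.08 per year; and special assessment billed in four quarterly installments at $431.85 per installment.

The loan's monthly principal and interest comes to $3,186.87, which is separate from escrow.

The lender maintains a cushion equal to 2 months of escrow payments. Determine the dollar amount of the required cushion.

$1,374.58

Municipal property tax — $5,067.00 per year
Windstorm insurance — $1,453.08 per year
Special assessment — $431.85 × 4 = $1,727.40 per year
Total annual escrow = $5,067.00 + $1,453.08 + $1,727.40 = $8,247.48
Monthly escrow = $8,247.48 ÷ 12 = $687.29
Cushion = 2 × $687.29 = $1,374.58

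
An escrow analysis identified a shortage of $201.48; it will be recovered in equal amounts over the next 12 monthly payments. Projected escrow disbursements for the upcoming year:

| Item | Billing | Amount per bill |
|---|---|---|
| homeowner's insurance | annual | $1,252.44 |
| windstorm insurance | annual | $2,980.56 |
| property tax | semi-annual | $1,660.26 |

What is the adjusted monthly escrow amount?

Homeowner's insurance = $1,252.44 annually
Windstorm insurance = $2,980.56 annually
Property tax = $1,660.26 × 2 = $3,320.52 annually
Total per year = $1,252.44 + $2,980.56 + $3,320.52 = $7,553.52
Monthly = $7,553.52 / 12 = $629.46
Shortage spread = $201.48 / 12 = $16.79/mo
New monthly escrow = $629.46 + $16.79 = $646.25

$646.25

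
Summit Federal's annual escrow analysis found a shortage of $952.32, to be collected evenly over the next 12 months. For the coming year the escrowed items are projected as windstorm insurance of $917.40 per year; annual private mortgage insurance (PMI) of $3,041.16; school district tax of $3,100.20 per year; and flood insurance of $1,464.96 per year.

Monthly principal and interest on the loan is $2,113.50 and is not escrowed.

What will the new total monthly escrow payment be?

$789.67

Windstorm insurance = $917.40 per year
Private mortgage insurance (PMI) = $3,041.16 per year
School district tax = $3,100.20 per year
Flood insurance = $1,464.96 per year
Total per year = $8,523.72
Monthly escrow = $8,523.72 / 12 = $710.31
Shortage spread = $952.32 ÷ 12 = $79.36/mo
New monthly escrow = $710.31 + $79.36 = $789.67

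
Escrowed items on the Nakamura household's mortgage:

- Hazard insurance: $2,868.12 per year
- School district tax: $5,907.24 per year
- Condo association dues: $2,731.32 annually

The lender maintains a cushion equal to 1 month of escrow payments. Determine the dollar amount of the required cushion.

$958.89

Hazard insurance: $2,868.12 per year
School district tax: $5,907.24 per year
Condo association dues: $2,731.32 per year
Total annual escrow = $2,868.12 + $5,907.24 + $2,731.32 = $11,506.68
Per month = $11,506.68 / 12 = $958.89
Reserve = 1 × $958.89 = $958.89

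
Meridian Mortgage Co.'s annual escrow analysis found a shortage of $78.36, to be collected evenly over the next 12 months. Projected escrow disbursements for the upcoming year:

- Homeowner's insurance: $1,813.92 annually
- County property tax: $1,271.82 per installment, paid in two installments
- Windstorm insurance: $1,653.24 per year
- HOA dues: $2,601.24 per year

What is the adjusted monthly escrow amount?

Homeowner's insurance = $1,813.92/yr
County property tax = $1,271.82 × 2 = $2,543.64/yr
Windstorm insurance = $1,653.24/yr
HOA dues = $2,601.24/yr
Combined annual = $8,612.04
Base monthly escrow = $8,612.04 ÷ 12 = $717.67
Shortage per month = $78.36 / 12 = $6.53
New monthly escrow = $717.67 + $6.53 = $724.20

$724.20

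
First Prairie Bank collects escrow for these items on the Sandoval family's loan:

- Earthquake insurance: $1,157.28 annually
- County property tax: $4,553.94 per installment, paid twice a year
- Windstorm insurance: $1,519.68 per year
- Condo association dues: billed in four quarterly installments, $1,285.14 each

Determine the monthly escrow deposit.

Earthquake insurance = $1,157.28 per year
County property tax = $4,553.94 × 2 = $9,107.88 per year
Windstorm insurance = $1,519.68 per year
Condo association dues = $1,285.14 × 4 = $5,140.56 per year
Total per year = $16,925.40
Monthly = $16,925.40 / 12 = $1,410.45

$1,410.45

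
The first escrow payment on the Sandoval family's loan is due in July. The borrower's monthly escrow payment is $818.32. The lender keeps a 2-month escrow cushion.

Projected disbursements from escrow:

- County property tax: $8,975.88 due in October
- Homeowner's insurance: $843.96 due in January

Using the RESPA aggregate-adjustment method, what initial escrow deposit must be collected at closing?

Cushion = 2 × $818.32 = $1,636.64
Trial balance (start $0, +$818.32 each month, − disbursements):
  Jul: +$818.32 → $818.32
  Aug: +$818.32 → $1,636.64
  Sep: +$818.32 → $2,454.96
  Oct: +$818.32 − $8,975.88 → -$5,702.60
  Nov: +$818.32 → -$4,884.28
  Dec: +$818.32 → -$4,065.96
  Jan: +$818.32 − $843.96 → -$4,091.60
  Feb: +$818.32 → -$3,273.28
  Mar: +$818.32 → -$2,454.96
  Apr: +$818.32 → -$1,636.64
  May: +$818.32 → -$818.32
  Jun: +$818.32 → $0.00
Lowest trial balance = -$5,702.60 (Oct)
Initial deposit = cushion − low point = $1,636.64 − (-$5,702.60) = $7,339.24

$7,339.24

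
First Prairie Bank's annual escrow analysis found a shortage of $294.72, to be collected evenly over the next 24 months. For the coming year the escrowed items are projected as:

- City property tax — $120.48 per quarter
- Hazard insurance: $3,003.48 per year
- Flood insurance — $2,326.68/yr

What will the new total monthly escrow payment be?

City property tax = $120.48 × 4 = $481.92/yr
Hazard insurance = $3,003.48/yr
Flood insurance = $2,326.68/yr
Annual escrow total = $5,812.08
Monthly = $5,812.08 / 12 = $484.34
Monthly shortage recovery: $294.72 ÷ 24 = $12.28
Adjusted monthly = $484.34 + $12.28 = $496.62

$496.62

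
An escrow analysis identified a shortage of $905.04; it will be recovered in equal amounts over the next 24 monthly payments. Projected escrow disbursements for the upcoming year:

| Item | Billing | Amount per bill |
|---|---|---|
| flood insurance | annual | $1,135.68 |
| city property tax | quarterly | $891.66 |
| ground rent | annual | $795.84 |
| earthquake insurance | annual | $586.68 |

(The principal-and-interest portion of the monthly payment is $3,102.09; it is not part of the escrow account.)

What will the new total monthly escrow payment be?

Flood insurance: $1,135.68 annually
City property tax: $891.66 × 4 = $3,566.64 annually
Ground rent: $795.84 annually
Earthquake insurance: $586.68 annually
Total annual escrow = $6,084.84
Per month = $6,084.84 / 12 = $507.07
Shortage per month = $905.04 ÷ 24 = $37.71
New monthly escrow = $507.07 + $37.71 = $544.78

$544.78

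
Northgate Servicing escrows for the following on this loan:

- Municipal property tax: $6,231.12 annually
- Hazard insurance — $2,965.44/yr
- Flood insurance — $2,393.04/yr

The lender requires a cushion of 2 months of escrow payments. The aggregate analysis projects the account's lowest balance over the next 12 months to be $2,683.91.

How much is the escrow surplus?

$752.31

Municipal property tax — $6,231.12 per year
Hazard insurance — $2,965.44 per year
Flood insurance — $2,393.04 per year
Total annual escrow = $6,231.12 + $2,965.44 + $2,393.04 = $11,589.60
Monthly escrow = $11,589.60 ÷ 12 = $965.80
Cushion = 2 × $965.80 = $1,931.60
Surplus = $2,683.91 − $1,931.60 = $752.31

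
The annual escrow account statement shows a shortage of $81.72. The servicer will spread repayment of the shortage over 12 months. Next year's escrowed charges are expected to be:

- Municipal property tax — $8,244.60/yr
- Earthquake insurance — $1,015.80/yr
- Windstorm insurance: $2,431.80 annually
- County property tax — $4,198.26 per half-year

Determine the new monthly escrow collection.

$1,680.87

Municipal property tax — $8,244.60
Earthquake insurance — $1,015.80
Windstorm insurance — $2,431.80
County property tax — $4,198.26 × 2 = $8,396.52
Yearly total = $20,088.72
Monthly = $20,088.72 ÷ 12 = $1,674.06
Shortage per month = $81.72 / 12 = $6.81
New monthly escrow = $1,674.06 + $6.81 = $1,680.87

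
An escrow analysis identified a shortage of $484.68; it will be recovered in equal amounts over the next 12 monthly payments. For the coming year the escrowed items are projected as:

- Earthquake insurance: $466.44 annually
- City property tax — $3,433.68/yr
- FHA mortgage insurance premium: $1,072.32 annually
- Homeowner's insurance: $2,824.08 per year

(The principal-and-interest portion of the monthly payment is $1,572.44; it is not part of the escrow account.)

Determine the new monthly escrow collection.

$690.10

Earthquake insurance: $466.44 per year
City property tax: $3,433.68 per year
FHA mortgage insurance premium: $1,072.32 per year
Homeowner's insurance: $2,824.08 per year
Combined annual = $7,796.52
Base monthly escrow = $7,796.52 ÷ 12 = $649.71
Shortage spread = $484.68 / 12 = $40.39/mo
Adjusted monthly = $649.71 + $40.39 = $690.10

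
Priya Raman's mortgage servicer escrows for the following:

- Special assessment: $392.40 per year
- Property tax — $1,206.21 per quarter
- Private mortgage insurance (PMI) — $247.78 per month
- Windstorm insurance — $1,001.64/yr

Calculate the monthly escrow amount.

Special assessment — $392.40/yr
Property tax — $1,206.21 × 4 = $4,824.84/yr
Private mortgage insurance (PMI) — $247.78 × 12 = $2,973.36/yr
Windstorm insurance — $1,001.64/yr
Combined annual = $9,192.24
Monthly escrow = $9,192.24 / 12 = $766.02

$766.02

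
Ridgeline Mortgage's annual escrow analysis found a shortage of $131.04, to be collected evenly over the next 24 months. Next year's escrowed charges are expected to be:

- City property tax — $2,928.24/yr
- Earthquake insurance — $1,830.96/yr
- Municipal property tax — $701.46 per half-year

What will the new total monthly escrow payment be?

$518.97

City property tax — $2,928.24 per year
Earthquake insurance — $1,830.96 per year
Municipal property tax — $701.46 × 2 = $1,402.92 per year
Total annual escrow = $6,162.12
Monthly escrow = $6,162.12 / 12 = $513.51
Shortage spread = $131.04 ÷ 24 = $5.46/mo
New monthly escrow = $513.51 + $5.46 = $518.97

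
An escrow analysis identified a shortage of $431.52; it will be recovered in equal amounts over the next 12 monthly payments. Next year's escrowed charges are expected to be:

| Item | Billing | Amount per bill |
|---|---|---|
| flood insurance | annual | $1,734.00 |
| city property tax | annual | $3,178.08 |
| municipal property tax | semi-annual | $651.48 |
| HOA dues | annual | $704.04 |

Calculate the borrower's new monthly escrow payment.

Flood insurance: $1,734.00 annually
City property tax: $3,178.08 annually
Municipal property tax: $651.48 × 2 = $1,302.96 annually
HOA dues: $704.04 annually
Combined annual = $1,734.00 + $3,178.08 + $1,302.96 + $704.04 = $6,919.08
Base monthly escrow = $6,919.08 ÷ 12 = $576.59
Monthly shortage recovery: $431.52 ÷ 12 = $35.96
Adjusted monthly = $576.59 + $35.96 = $612.55

$612.55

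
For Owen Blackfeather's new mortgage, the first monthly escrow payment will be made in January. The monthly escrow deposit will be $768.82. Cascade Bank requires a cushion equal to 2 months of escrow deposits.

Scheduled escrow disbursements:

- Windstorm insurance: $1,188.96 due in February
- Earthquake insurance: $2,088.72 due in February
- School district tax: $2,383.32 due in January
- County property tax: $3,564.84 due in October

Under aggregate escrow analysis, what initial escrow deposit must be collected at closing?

Cushion = 2 × $768.82 = $1,537.64
Trial balance (start $0, +$768.82 each month, − disbursements):
  Jan: +$768.82 − $2,383.32 → -$1,614.50
  Feb: +$768.82 − $3,277.68 → -$4,123.36
  Mar: +$768.82 → -$3,354.54
  Apr: +$768.82 → -$2,585.72
  May: +$768.82 → -$1,816.90
  Jun: +$768.82 → -$1,048.08
  Jul: +$768.82 → -$279.26
  Aug: +$768.82 → $489.56
  Sep: +$768.82 → $1,258.38
  Oct: +$768.82 − $3,564.84 → -$1,537.64
  Nov: +$768.82 → -$768.82
  Dec: +$768.82 → $0.00
Lowest trial balance = -$4,123.36 (Feb)
Initial deposit = cushion − low point = $1,537.64 − (-$4,123.36) = $5,661.00

$5,661.00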